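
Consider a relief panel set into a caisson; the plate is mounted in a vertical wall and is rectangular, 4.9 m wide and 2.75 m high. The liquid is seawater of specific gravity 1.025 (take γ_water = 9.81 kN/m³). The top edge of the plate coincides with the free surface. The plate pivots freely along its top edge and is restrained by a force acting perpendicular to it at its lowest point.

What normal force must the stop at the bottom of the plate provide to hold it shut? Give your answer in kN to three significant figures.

γ = 1.025 × 9.81 = 10.05525 kN/m³.
The centroid lies 2.75/2 = 1.375 m below the top edge, so the centroid depth is h_c = 1.375 m.
A = 4.9 × 2.75 = 13.475 m².
Resultant F = γ·h_c·A = 10.05525 × 1.375 × 13.475 = 186.305 kN.
I_c = b·h³/12 = 4.9 × 2.75³/12 = 8.49206 m⁴.
Centre of pressure: y_p = y_c + I_c/(y_c·A) = 1.375 + 8.49206/(1.375 × 13.475) = 1.375 + 0.458333 = 1.83333 m along the plane.
The resultant acts 1.375 + 0.458333 = 1.83333 m (along the plate) below the hinge at the top edge, so the moment about the hinge is M = F × 1.83333 = 186.305 × 1.83333 = 341.559 kN·m.
A normal force at the bottom, 2.75 m from the hinge, must supply this moment: P = 341.559/2.75 = 124.203 kN.

P ≈ 124 kN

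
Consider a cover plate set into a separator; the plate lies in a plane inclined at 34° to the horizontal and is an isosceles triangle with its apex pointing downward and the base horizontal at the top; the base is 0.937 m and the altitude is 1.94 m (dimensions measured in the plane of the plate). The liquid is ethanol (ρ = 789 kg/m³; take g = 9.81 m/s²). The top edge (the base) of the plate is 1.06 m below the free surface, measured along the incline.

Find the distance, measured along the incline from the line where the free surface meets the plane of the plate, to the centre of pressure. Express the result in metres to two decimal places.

γ = ρg = 789 × 9.81 / 1000 = 7.74009 kN/m³.
Let θ = 34° be the plate's angle to the horizontal; measure y along the incline from where the plane meets the free surface. Vertical depth h = y·sinθ with sinθ = 0.559193.
With the apex down, the centroid sits h/3 = 1.94/3 = 0.646667 m below the base (the top edge), so y_c = 1.06 + 0.646667 = 1.70667 m and h_c = 1.70667 × 0.559193 = 0.954358 m.
A = ½ × 0.937 × 1.94 = 0.90889 m².
Resultant F = γ·h_c·A = 7.74009 × 0.954358 × 0.90889 = 6.7138 kN.
I_c = b·h³/36 = 0.937 × 1.94³/36 = 0.190039 m⁴.
Centre of pressure: y_p = y_c + I_c/(y_c·A) = 1.70667 + 0.190039/(1.70667 × 0.90889) = 1.70667 + 0.122513 = 1.82918 m along the plane.

y_p = 1.83 m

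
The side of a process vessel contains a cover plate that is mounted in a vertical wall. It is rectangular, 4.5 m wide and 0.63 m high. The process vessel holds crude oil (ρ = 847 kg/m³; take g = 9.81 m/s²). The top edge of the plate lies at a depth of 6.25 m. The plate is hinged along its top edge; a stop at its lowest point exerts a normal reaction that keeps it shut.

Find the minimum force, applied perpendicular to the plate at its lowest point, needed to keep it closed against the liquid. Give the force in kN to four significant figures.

P ≈ 78.56 kN

γ = ρg = 847 × 9.81 / 1000 = 8.30907 kN/m³.
The centroid lies 0.63/2 = 0.315 m below the top edge, so the centroid depth is h_c = 6.25 + 0.315 = 6.565 m.
A = 4.5 × 0.63 = 2.835 m².
Resultant F = γ·h_c·A = 8.30907 × 6.565 × 2.835 = 154.647 kN.
I_c = b·h³/12 = 4.5 × 0.63³/12 = 0.0937676 m⁴.
Centre of pressure: y_p = y_c + I_c/(y_c·A) = 6.565 + 0.0937676/(6.565 × 2.835) = 6.565 + 0.00503808 = 6.57004 m along the plane.
The resultant acts 0.315 + 0.00503808 = 0.320038 m (along the plate) below the hinge at the top edge, so the moment about the hinge is M = F × 0.320038 = 154.647 × 0.320038 = 49.4929 kN·m.
A normal force at the bottom, 0.63 m from the hinge, must supply this moment: P = 49.4929/0.63 = 78.5602 kN.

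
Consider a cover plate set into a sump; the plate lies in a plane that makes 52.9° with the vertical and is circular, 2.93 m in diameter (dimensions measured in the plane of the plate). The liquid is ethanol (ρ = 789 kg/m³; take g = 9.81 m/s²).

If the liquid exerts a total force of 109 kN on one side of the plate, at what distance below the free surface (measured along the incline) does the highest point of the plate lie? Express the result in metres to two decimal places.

y_top ≈ 2.00 m

γ = ρg = 789 × 9.81 / 1000 = 7.74009 kN/m³.
A = π(1.465)² = 6.74256 m².
From F = γ·h_c·A, the centroid depth is h_c = 109/(7.74009 × 6.74256) = 2.0886 m.
The plate makes 52.9° with the vertical, i.e. θ = 90° − 52.9° = 37.1° to the horizontal. Measuring y along the incline from the free-surface line, vertical depth h = y·sinθ with sinθ = 0.603208.
Along the incline, y_c = h_c/sinθ = 2.0886/0.603208 = 3.46249 m.
The centroid is at the centre, 1.465 m below the top of the plate, so the highest point sits at y_top = 3.46249 − 1.465 = 1.99749 m along the incline.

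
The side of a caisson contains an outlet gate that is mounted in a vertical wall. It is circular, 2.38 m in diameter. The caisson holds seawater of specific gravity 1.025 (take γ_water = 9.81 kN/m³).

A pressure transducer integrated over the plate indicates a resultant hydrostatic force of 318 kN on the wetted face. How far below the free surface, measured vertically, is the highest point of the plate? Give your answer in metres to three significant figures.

γ = 1.025 × 9.81 = 10.05525 kN/m³.
A = π(1.19)² = 4.44881 m².
From F = γ·h_c·A, the centroid depth is h_c = 318/(10.05525 × 4.44881) = 7.1087 m.
The centroid is at the centre, 1.19 m below the top of the plate, so the highest point sits at h_top = 7.1087 − 1.19 = 5.9187 m below the surface.

d_top ≈ 5.92 m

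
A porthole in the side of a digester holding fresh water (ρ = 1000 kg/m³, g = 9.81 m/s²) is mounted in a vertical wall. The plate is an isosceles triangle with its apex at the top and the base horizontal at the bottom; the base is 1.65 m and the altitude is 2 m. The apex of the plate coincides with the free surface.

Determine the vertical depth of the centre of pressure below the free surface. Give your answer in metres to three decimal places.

γ = ρg = 1000 × 9.81 = 9810 N/m³ = 9.81 kN/m³.
With the apex up, the centroid sits 2h/3 = 2 × 2/3 = 1.33333 m below the apex, so the centroid depth is h_c = 1.33333 m.
A = ½ × 1.65 × 2 = 1.65 m².
Resultant F = γ·h_c·A = 9.81 × 1.33333 × 1.65 = 21.5819 kN.
I_c = b·h³/36 = 1.65 × 2³/36 = 0.366667 m⁴.
Centre of pressure: y_p = y_c + I_c/(y_c·A) = 1.33333 + 0.366667/(1.33333 × 1.65) = 1.33333 + 0.166667 = 1.5 m along the plane.

h_p = 1.500 m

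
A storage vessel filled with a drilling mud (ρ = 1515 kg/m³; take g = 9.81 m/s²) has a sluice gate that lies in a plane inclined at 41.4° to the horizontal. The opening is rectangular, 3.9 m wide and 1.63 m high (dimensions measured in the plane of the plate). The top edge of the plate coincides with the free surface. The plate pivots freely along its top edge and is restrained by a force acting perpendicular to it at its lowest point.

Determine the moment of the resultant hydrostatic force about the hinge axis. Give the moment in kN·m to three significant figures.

γ = ρg = 1515 × 9.81 / 1000 = 14.86215 kN/m³.
Let θ = 41.4° be the plate's angle to the horizontal; measure y along the incline from where the plane meets the free surface. Vertical depth h = y·sinθ with sinθ = 0.661312.
The centroid lies 1.63/2 = 0.815 m below the top edge, so y_c = 0.815 m and h_c = 0.815 × 0.661312 = 0.538969 m.
A = 3.9 × 1.63 = 6.357 m².
Resultant F = γ·h_c·A = 14.86215 × 0.538969 × 6.357 = 50.9211 kN.
I_c = b·h³/12 = 3.9 × 1.63³/12 = 1.40749 m⁴.
Centre of pressure: y_p = y_c + I_c/(y_c·A) = 0.815 + 1.40749/(0.815 × 6.357) = 0.815 + 0.271666 = 1.08667 m along the plane.
The resultant acts 0.815 + 0.271666 = 1.08667 m (along the plate) below the hinge at the top edge, so the moment about the hinge is M = F × 1.08667 = 50.9211 × 1.08667 = 55.3344 kN·m.

M ≈ 55.3 kN·m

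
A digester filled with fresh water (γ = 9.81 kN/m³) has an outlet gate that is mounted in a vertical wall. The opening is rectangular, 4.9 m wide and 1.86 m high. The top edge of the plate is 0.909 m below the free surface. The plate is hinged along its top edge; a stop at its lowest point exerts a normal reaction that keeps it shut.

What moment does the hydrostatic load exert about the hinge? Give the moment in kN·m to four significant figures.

M ≈ 178.7 kN·m

γ = 9.81 kN/m³.
The centroid lies 1.86/2 = 0.93 m below the top edge, so the centroid depth is h_c = 0.909 + 0.93 = 1.839 m.
A = 4.9 × 1.86 = 9.114 m².
Resultant F = γ·h_c·A = 9.81 × 1.839 × 9.114 = 164.422 kN.
I_c = b·h³/12 = 4.9 × 1.86³/12 = 2.62757 m⁴.
Centre of pressure: y_p = y_c + I_c/(y_c·A) = 1.839 + 2.62757/(1.839 × 9.114) = 1.839 + 0.15677 = 1.99577 m along the plane.
The resultant acts 0.93 + 0.15677 = 1.08677 m (along the plate) below the hinge at the top edge, so the moment about the hinge is M = F × 1.08677 = 164.422 × 1.08677 = 178.689 kN·m.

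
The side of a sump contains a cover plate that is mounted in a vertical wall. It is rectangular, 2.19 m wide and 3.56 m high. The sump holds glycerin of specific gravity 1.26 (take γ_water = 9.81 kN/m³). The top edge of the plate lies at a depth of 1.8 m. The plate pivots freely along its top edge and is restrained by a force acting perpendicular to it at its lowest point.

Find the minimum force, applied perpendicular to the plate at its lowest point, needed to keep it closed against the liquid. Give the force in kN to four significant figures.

P ≈ 201.1 kN

γ = 1.26 × 9.81 = 12.3606 kN/m³.
The centroid lies 3.56/2 = 1.78 m below the top edge, so the centroid depth is h_c = 1.8 + 1.78 = 3.58 m.
A = 2.19 × 3.56 = 7.7964 m².
Resultant F = γ·h_c·A = 12.3606 × 3.58 × 7.7964 = 344.998 kN.
I_c = b·h³/12 = 2.19 × 3.56³/12 = 8.23404 m⁴.
Centre of pressure: y_p = y_c + I_c/(y_c·A) = 3.58 + 8.23404/(3.58 × 7.7964) = 3.58 + 0.295009 = 3.87501 m along the plane.
The resultant acts 1.78 + 0.295009 = 2.07501 m (along the plate) below the hinge at the top edge, so the moment about the hinge is M = F × 2.07501 = 344.998 × 2.07501 = 715.874 kN·m.
A normal force at the bottom, 3.56 m from the hinge, must supply this moment: P = 715.874/3.56 = 201.088 kN.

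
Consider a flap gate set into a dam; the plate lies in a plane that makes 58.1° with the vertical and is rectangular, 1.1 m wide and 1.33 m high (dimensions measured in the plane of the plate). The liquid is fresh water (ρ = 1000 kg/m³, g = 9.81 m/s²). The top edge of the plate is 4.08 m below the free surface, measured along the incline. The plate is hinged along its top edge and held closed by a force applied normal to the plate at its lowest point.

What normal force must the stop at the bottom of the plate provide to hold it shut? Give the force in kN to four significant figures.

γ = ρg = 1000 × 9.81 = 9810 N/m³ = 9.81 kN/m³.
The plate makes 58.1° with the vertical, i.e. θ = 90° − 58.1° = 31.9° to the horizontal. Measuring y along the incline from the free-surface line, vertical depth h = y·sinθ with sinθ = 0.528438.
The centroid lies 1.33/2 = 0.665 m below the top edge, so y_c = 4.08 + 0.665 = 4.745 m and h_c = 4.745 × 0.528438 = 2.50744 m.
A = 1.1 × 1.33 = 1.463 m².
Resultant F = γ·h_c·A = 9.81 × 2.50744 × 1.463 = 35.9869 kN.
I_c = b·h³/12 = 1.1 × 1.33³/12 = 0.215658 m⁴.
Centre of pressure: y_p = y_c + I_c/(y_c·A) = 4.745 + 0.215658/(4.745 × 1.463) = 4.745 + 0.031066 = 4.77607 m along the plane.
The resultant acts 0.665 + 0.031066 = 0.696066 m (along the plate) below the hinge at the top edge, so the moment about the hinge is M = F × 0.696066 = 35.9869 × 0.696066 = 25.0493 kN·m.
A normal force at the bottom, 1.33 m from the hinge, must supply this moment: P = 25.0493/1.33 = 18.8341 kN.

P ≈ 18.83 kN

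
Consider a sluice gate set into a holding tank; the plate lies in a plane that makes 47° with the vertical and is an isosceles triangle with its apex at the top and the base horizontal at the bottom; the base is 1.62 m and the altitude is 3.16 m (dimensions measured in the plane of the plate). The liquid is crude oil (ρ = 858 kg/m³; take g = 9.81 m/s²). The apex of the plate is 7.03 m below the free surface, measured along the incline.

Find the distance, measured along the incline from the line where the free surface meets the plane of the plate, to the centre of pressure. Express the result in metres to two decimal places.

y_p = 9.20 m

γ = ρg = 858 × 9.81 / 1000 = 8.41698 kN/m³.
The plate makes 47° with the vertical, i.e. θ = 90° − 47° = 43° to the horizontal. Measuring y along the incline from the free-surface line, vertical depth h = y·sinθ with sinθ = 0.681998.
With the apex up, the centroid sits 2h/3 = 2 × 3.16/3 = 2.10667 m below the apex, so y_c = 7.03 + 2.10667 = 9.13667 m and h_c = 9.13667 × 0.681998 = 6.23119 m.
A = ½ × 1.62 × 3.16 = 2.5596 m².
Resultant F = γ·h_c·A = 8.41698 × 6.23119 × 2.5596 = 134.245 kN.
I_c = b·h³/36 = 1.62 × 3.16³/36 = 1.41995 m⁴.
Centre of pressure: y_p = y_c + I_c/(y_c·A) = 9.13667 + 1.41995/(9.13667 × 2.5596) = 9.13667 + 0.0607174 = 9.19739 m along the plane.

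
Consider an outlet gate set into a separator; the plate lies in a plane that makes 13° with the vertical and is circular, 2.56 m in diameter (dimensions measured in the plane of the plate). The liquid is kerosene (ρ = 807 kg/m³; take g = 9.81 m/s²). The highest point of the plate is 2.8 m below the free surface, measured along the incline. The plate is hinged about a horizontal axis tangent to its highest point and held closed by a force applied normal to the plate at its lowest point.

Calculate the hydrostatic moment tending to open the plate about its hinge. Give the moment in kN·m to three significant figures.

M ≈ 224 kN·m

γ = ρg = 807 × 9.81 / 1000 = 7.91667 kN/m³.
The plate makes 13° with the vertical, i.e. θ = 90° − 13° = 77° to the horizontal. Measuring y along the incline from the free-surface line, vertical depth h = y·sinθ with sinθ = 0.974370.
The centroid is at the centre, 1.28 m below the top of the plate, so y_c = 2.8 + 1.28 = 4.08 m and h_c = 4.08 × 0.974370 = 3.97543 m.
A = π(1.28)² = 5.14719 m².
Resultant F = γ·h_c·A = 7.91667 × 3.97543 × 5.14719 = 161.993 kN.
I_c = πr⁴/4 = π × 1.28⁴/4 = 2.10829 m⁴.
Centre of pressure: y_p = y_c + I_c/(y_c·A) = 4.08 + 2.10829/(4.08 × 5.14719) = 4.08 + 0.100392 = 4.18039 m along the plane.
The resultant acts 1.28 + 0.100392 = 1.38039 m (along the plate) below the hinge at the top edge, so the moment about the hinge is M = F × 1.38039 = 161.993 × 1.38039 = 223.614 kN·m.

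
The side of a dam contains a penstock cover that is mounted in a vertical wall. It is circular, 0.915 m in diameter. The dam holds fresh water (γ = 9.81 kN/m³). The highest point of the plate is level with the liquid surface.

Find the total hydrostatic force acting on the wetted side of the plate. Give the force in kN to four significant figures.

γ = 9.81 kN/m³.
The centroid is at the centre, 0.4575 m below the top of the plate, so the centroid depth is h_c = 0.4575 m.
A = π(0.4575)² = 0.657555 m².
Resultant F = γ·h_c·A = 9.81 × 0.4575 × 0.657555 = 2.95116 kN.

F ≈ 2.951 kN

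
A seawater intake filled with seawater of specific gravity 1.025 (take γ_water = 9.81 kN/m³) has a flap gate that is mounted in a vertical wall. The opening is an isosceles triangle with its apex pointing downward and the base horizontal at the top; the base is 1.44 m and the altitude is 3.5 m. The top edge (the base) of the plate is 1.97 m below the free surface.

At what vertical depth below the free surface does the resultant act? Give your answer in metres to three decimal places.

γ = 1.025 × 9.81 = 10.05525 kN/m³.
With the apex down, the centroid sits h/3 = 3.5/3 = 1.16667 m below the base (the top edge), so the centroid depth is h_c = 1.97 + 1.16667 = 3.13667 m.
A = ½ × 1.44 × 3.5 = 2.52 m².
Resultant F = γ·h_c·A = 10.05525 × 3.13667 × 2.52 = 79.4808 kN.
I_c = b·h³/36 = 1.44 × 3.5³/36 = 1.715 m⁴.
Centre of pressure: y_p = y_c + I_c/(y_c·A) = 3.13667 + 1.715/(3.13667 × 2.52) = 3.13667 + 0.216968 = 3.35364 m along the plane.

h_p = 3.354 m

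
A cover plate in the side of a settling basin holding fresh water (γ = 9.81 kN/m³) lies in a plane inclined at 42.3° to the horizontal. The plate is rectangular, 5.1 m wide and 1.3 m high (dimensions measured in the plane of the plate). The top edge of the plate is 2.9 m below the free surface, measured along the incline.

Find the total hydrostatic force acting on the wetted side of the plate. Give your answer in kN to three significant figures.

γ = 9.81 kN/m³.
Let θ = 42.3° be the plate's angle to the horizontal; measure y along the incline from where the plane meets the free surface. Vertical depth h = y·sinθ with sinθ = 0.673013.
The centroid lies 1.3/2 = 0.65 m below the top edge, so y_c = 2.9 + 0.65 = 3.55 m and h_c = 3.55 × 0.673013 = 2.3892 m.
A = 5.1 × 1.3 = 6.63 m².
Resultant F = γ·h_c·A = 9.81 × 2.3892 × 6.63 = 155.394 kN.

F ≈ 155 kN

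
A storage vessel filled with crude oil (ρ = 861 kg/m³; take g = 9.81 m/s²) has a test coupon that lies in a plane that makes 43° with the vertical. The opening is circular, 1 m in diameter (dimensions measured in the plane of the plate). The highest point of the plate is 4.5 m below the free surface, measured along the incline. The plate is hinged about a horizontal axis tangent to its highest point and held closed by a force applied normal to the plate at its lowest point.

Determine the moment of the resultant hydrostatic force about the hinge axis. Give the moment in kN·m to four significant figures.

γ = ρg = 861 × 9.81 / 1000 = 8.44641 kN/m³.
The plate makes 43° with the vertical, i.e. θ = 90° − 43° = 47° to the horizontal. Measuring y along the incline from the free-surface line, vertical depth h = y·sinθ with sinθ = 0.731354.
The centroid is at the centre, 0.5 m below the top of the plate, so y_c = 4.5 + 0.5 = 5 m and h_c = 5 × 0.731354 = 3.65677 m.
A = π(0.5)² = 0.785398 m².
Resultant F = γ·h_c·A = 8.44641 × 3.65677 × 0.785398 = 24.2583 kN.
I_c = πr⁴/4 = π × 0.5⁴/4 = 0.0490874 m⁴.
Centre of pressure: y_p = y_c + I_c/(y_c·A) = 5 + 0.0490874/(5 × 0.785398) = 5 + 0.0125 = 5.0125 m along the plane.
The resultant acts 0.5 + 0.0125 = 0.5125 m (along the plate) below the hinge at the top edge, so the moment about the hinge is M = F × 0.5125 = 24.2583 × 0.5125 = 12.4324 kN·m.

M ≈ 12.43 kN·m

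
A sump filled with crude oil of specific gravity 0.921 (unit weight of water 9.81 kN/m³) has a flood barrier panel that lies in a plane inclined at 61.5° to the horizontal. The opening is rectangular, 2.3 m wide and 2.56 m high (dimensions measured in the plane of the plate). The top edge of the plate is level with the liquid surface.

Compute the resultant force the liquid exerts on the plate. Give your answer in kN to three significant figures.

F ≈ 59.8 kN

γ = 0.921 × 9.81 = 9.03501 kN/m³.
Let θ = 61.5° be the plate's angle to the horizontal; measure y along the incline from where the plane meets the free surface. Vertical depth h = y·sinθ with sinθ = 0.878817.
The centroid lies 2.56/2 = 1.28 m below the top edge, so y_c = 1.28 m and h_c = 1.28 × 0.878817 = 1.12489 m.
A = 2.3 × 2.56 = 5.888 m².
Resultant F = γ·h_c·A = 9.03501 × 1.12489 × 5.888 = 59.8421 kN.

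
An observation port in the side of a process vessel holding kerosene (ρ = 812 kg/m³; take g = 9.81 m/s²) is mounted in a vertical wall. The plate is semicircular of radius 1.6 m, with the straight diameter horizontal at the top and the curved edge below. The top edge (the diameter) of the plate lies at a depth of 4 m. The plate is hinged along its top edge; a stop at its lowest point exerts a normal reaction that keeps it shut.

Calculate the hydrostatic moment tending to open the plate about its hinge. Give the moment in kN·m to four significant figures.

M ≈ 107.5 kN·m

γ = ρg = 812 × 9.81 / 1000 = 7.96572 kN/m³.
The centroid of a semicircle lies 4r/(3π) = 0.679061 m from the diameter, here below the top edge, so the centroid depth is h_c = 4 + 0.679061 = 4.67906 m.
A = πr²/2 = π × 1.6²/2 = 4.02124 m².
Resultant F = γ·h_c·A = 7.96572 × 4.67906 × 4.02124 = 149.88 kN.
I_c = (π/8 − 8/(9π))·r⁴ = 0.109757 × 1.6⁴ = 0.719303 m⁴.
Centre of pressure: y_p = y_c + I_c/(y_c·A) = 4.67906 + 0.719303/(4.67906 × 4.02124) = 4.67906 + 0.038229 = 4.71729 m along the plane.
The resultant acts 0.679061 + 0.038229 = 0.71729 m (along the plate) below the hinge at the top edge, so the moment about the hinge is M = F × 0.71729 = 149.88 × 0.71729 = 107.507 kN·m.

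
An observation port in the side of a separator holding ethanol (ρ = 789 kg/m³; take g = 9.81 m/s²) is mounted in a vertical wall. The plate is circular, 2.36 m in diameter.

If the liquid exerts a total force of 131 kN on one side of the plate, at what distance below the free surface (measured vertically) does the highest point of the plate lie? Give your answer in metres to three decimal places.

γ = ρg = 789 × 9.81 / 1000 = 7.74009 kN/m³.
A = π(1.18)² = 4.37435 m².
From F = γ·h_c·A, the centroid depth is h_c = 131/(7.74009 × 4.37435) = 3.86912 m.
The centroid is at the centre, 1.18 m below the top of the plate, so the highest point sits at h_top = 3.86912 − 1.18 = 2.68912 m below the surface.

d_top ≈ 2.689 m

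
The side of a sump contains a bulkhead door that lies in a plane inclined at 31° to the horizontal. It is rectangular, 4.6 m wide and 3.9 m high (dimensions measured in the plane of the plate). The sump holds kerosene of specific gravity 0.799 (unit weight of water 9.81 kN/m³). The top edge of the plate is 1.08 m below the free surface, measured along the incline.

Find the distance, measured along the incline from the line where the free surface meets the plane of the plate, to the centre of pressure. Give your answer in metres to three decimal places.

y_p = 3.448 m

γ = 0.799 × 9.81 = 7.83819 kN/m³.
Let θ = 31° be the plate's angle to the horizontal; measure y along the incline from where the plane meets the free surface. Vertical depth h = y·sinθ with sinθ = 0.515038.
The centroid lies 3.9/2 = 1.95 m below the top edge, so y_c = 1.08 + 1.95 = 3.03 m and h_c = 3.03 × 0.515038 = 1.56057 m.
A = 4.6 × 3.9 = 17.94 m².
Resultant F = γ·h_c·A = 7.83819 × 1.56057 × 17.94 = 219.443 kN.
I_c = b·h³/12 = 4.6 × 3.9³/12 = 22.7389 m⁴.
Centre of pressure: y_p = y_c + I_c/(y_c·A) = 3.03 + 22.7389/(3.03 × 17.94) = 3.03 + 0.418316 = 3.44832 m along the plane.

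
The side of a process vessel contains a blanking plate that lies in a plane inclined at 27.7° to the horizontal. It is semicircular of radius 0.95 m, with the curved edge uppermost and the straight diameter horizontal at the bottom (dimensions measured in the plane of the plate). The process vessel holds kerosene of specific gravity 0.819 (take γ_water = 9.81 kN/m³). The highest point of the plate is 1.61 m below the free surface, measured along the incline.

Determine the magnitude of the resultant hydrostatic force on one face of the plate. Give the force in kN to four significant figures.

γ = 0.819 × 9.81 = 8.03439 kN/m³.
Let θ = 27.7° be the plate's angle to the horizontal; measure y along the incline from where the plane meets the free surface. Vertical depth h = y·sinθ with sinθ = 0.464842.
The centroid lies 4r/(3π) = 0.403193 m above the diameter, so r − 4r/(3π) = 0.95 − 0.403193 = 0.546807 m below the topmost point, so y_c = 1.61 + 0.546807 = 2.15681 m and h_c = 2.15681 × 0.464842 = 1.00258 m.
A = πr²/2 = π × 0.95²/2 = 1.41764 m².
Resultant F = γ·h_c·A = 8.03439 × 1.00258 × 1.41764 = 11.4193 kN.

F ≈ 11.42 kN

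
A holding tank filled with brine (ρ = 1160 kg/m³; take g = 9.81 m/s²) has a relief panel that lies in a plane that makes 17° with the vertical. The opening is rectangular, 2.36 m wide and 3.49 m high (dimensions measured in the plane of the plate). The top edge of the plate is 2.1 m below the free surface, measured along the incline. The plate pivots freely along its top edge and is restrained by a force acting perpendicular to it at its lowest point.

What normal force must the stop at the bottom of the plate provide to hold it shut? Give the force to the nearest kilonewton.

γ = ρg = 1160 × 9.81 / 1000 = 11.3796 kN/m³.
The plate makes 17° with the vertical, i.e. θ = 90° − 17° = 73° to the horizontal. Measuring y along the incline from the free-surface line, vertical depth h = y·sinθ with sinθ = 0.956305.
The centroid lies 3.49/2 = 1.745 m below the top edge, so y_c = 2.1 + 1.745 = 3.845 m and h_c = 3.845 × 0.956305 = 3.67699 m.
A = 2.36 × 3.49 = 8.2364 m².
Resultant F = γ·h_c·A = 11.3796 × 3.67699 × 8.2364 = 344.633 kN.
I_c = b·h³/12 = 2.36 × 3.49³/12 = 8.36001 m⁴.
Centre of pressure: y_p = y_c + I_c/(y_c·A) = 3.845 + 8.36001/(3.845 × 8.2364) = 3.845 + 0.263981 = 4.10898 m along the plane.
The resultant acts 1.745 + 0.263981 = 2.00898 m (along the plate) below the hinge at the top edge, so the moment about the hinge is M = F × 2.00898 = 344.633 × 2.00898 = 692.361 kN·m.
A normal force at the bottom, 3.49 m from the hinge, must supply this moment: P = 692.361/3.49 = 198.384 kN.

P ≈ 198 kN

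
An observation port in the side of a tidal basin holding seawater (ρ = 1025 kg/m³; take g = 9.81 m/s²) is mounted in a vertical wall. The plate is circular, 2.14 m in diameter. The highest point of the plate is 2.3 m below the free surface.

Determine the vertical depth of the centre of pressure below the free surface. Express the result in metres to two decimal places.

h_p = 3.45 m

γ = ρg = 1025 × 9.81 / 1000 = 10.05525 kN/m³.
The centroid is at the centre, 1.07 m below the top of the plate, so the centroid depth is h_c = 2.3 + 1.07 = 3.37 m.
A = π(1.07)² = 3.59681 m².
Resultant F = γ·h_c·A = 10.05525 × 3.37 × 3.59681 = 121.882 kN.
I_c = πr⁴/4 = π × 1.07⁴/4 = 1.0295 m⁴.
Centre of pressure: y_p = y_c + I_c/(y_c·A) = 3.37 + 1.0295/(3.37 × 3.59681) = 3.37 + 0.0849335 = 3.45493 m along the plane.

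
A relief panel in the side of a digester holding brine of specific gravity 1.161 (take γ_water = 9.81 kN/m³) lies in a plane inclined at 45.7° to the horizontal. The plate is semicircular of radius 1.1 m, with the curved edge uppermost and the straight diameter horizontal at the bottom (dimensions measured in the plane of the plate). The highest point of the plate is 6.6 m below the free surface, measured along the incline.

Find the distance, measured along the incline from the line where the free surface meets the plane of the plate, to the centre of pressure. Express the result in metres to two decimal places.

γ = 1.161 × 9.81 = 11.38941 kN/m³.
Let θ = 45.7° be the plate's angle to the horizontal; measure y along the incline from where the plane meets the free surface. Vertical depth h = y·sinθ with sinθ = 0.715693.
The centroid lies 4r/(3π) = 0.466854 m above the diameter, so r − 4r/(3π) = 1.1 − 0.466854 = 0.633146 m below the topmost point, so y_c = 6.6 + 0.633146 = 7.23315 m and h_c = 7.23315 × 0.715693 = 5.17671 m.
A = πr²/2 = π × 1.1²/2 = 1.90066 m².
Resultant F = γ·h_c·A = 11.38941 × 5.17671 × 1.90066 = 112.062 kN.
I_c = (π/8 − 8/(9π))·r⁴ = 0.109757 × 1.1⁴ = 0.160695 m⁴.
Centre of pressure: y_p = y_c + I_c/(y_c·A) = 7.23315 + 0.160695/(7.23315 × 1.90066) = 7.23315 + 0.0116888 = 7.24484 m along the plane.

y_p = 7.24 m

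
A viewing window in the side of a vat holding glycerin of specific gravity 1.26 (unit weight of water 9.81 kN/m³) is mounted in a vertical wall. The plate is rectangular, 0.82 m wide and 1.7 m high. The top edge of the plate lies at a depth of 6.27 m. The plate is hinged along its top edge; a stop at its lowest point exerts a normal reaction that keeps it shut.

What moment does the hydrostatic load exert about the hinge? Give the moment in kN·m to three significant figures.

M ≈ 108 kN·m

γ = 1.26 × 9.81 = 12.3606 kN/m³.
The centroid lies 1.7/2 = 0.85 m below the top edge, so the centroid depth is h_c = 6.27 + 0.85 = 7.12 m.
A = 0.82 × 1.7 = 1.394 m².
Resultant F = γ·h_c·A = 12.3606 × 7.12 × 1.394 = 122.682 kN.
I_c = b·h³/12 = 0.82 × 1.7³/12 = 0.335722 m⁴.
Centre of pressure: y_p = y_c + I_c/(y_c·A) = 7.12 + 0.335722/(7.12 × 1.394) = 7.12 + 0.0338249 = 7.15382 m along the plane.
The resultant acts 0.85 + 0.0338249 = 0.883825 m (along the plate) below the hinge at the top edge, so the moment about the hinge is M = F × 0.883825 = 122.682 × 0.883825 = 108.429 kN·m.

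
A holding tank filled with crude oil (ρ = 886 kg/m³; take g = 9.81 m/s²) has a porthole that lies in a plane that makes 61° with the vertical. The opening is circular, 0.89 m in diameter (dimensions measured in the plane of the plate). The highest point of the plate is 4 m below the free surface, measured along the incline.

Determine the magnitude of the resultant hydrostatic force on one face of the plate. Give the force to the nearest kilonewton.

γ = ρg = 886 × 9.81 / 1000 = 8.69166 kN/m³.
The plate makes 61° with the vertical, i.e. θ = 90° − 61° = 29° to the horizontal. Measuring y along the incline from the free-surface line, vertical depth h = y·sinθ with sinθ = 0.484810.
The centroid is at the centre, 0.445 m below the top of the plate, so y_c = 4 + 0.445 = 4.445 m and h_c = 4.445 × 0.484810 = 2.15498 m.
A = π(0.445)² = 0.622114 m².
Resultant F = γ·h_c·A = 8.69166 × 2.15498 × 0.622114 = 11.6524 kN.

F ≈ 12 kN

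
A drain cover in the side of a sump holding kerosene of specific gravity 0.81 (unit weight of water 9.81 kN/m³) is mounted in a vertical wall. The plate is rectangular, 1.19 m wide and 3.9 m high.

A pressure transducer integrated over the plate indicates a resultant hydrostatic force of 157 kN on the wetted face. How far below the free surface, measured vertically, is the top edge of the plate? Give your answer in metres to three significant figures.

γ = 0.81 × 9.81 = 7.9461 kN/m³.
A = 1.19 × 3.9 = 4.641 m².
From F = γ·h_c·A, the centroid depth is h_c = 157/(7.9461 × 4.641) = 4.2573 m.
The centroid lies 3.9/2 = 1.95 m below the top edge, so the top edge sits at h_top = 4.2573 − 1.95 = 2.3073 m below the surface.

d_top ≈ 2.31 m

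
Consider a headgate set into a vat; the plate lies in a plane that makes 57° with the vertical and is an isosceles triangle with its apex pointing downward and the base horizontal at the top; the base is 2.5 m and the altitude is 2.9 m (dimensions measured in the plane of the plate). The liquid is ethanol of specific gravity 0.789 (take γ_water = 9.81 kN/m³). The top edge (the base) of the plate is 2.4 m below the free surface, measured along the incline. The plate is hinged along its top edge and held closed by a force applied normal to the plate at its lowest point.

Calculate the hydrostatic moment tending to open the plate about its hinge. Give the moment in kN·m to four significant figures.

γ = 0.789 × 9.81 = 7.74009 kN/m³.
The plate makes 57° with the vertical, i.e. θ = 90° − 57° = 33° to the horizontal. Measuring y along the incline from the free-surface line, vertical depth h = y·sinθ with sinθ = 0.544639.
With the apex down, the centroid sits h/3 = 2.9/3 = 0.966667 m below the base (the top edge), so y_c = 2.4 + 0.966667 = 3.36667 m and h_c = 3.36667 × 0.544639 = 1.83362 m.
A = ½ × 2.5 × 2.9 = 3.625 m².
Resultant F = γ·h_c·A = 7.74009 × 1.83362 × 3.625 = 51.4474 kN.
I_c = b·h³/36 = 2.5 × 2.9³/36 = 1.69368 m⁴.
Centre of pressure: y_p = y_c + I_c/(y_c·A) = 3.36667 + 1.69368/(3.36667 × 3.625) = 3.36667 + 0.138779 = 3.50545 m along the plane.
The resultant acts 0.966667 + 0.138779 = 1.10545 m (along the plate) below the hinge at the top edge, so the moment about the hinge is M = F × 1.10545 = 51.4474 × 1.10545 = 56.8725 kN·m.

M ≈ 56.87 kN·m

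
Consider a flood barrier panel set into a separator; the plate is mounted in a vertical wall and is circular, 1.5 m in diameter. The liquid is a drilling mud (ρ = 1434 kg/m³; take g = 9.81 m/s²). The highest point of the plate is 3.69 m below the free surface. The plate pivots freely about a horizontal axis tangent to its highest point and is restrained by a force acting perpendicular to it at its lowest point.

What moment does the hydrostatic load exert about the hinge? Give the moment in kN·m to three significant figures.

γ = ρg = 1434 × 9.81 / 1000 = 14.06754 kN/m³.
The centroid is at the centre, 0.75 m below the top of the plate, so the centroid depth is h_c = 3.69 + 0.75 = 4.44 m.
A = π(0.75)² = 1.76715 m².
Resultant F = γ·h_c·A = 14.06754 × 4.44 × 1.76715 = 110.376 kN.
I_c = πr⁴/4 = π × 0.75⁴/4 = 0.248505 m⁴.
Centre of pressure: y_p = y_c + I_c/(y_c·A) = 4.44 + 0.248505/(4.44 × 1.76715) = 4.44 + 0.0316722 = 4.47167 m along the plane.
The resultant acts 0.75 + 0.0316722 = 0.781672 m (along the plate) below the hinge at the top edge, so the moment about the hinge is M = F × 0.781672 = 110.376 × 0.781672 = 86.2778 kN·m.

M ≈ 86.3 kN·m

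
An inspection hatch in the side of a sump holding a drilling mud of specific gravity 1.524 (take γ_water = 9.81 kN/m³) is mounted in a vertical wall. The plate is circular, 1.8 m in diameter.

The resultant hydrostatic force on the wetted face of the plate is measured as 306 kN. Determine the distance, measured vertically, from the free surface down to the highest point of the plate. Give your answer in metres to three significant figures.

γ = 1.524 × 9.81 = 14.95044 kN/m³.
A = π(0.9)² = 2.54469 m².
From F = γ·h_c·A, the centroid depth is h_c = 306/(14.95044 × 2.54469) = 8.04327 m.
The centroid is at the centre, 0.9 m below the top of the plate, so the highest point sits at h_top = 8.04327 − 0.9 = 7.14327 m below the surface.

d_top ≈ 7.14 m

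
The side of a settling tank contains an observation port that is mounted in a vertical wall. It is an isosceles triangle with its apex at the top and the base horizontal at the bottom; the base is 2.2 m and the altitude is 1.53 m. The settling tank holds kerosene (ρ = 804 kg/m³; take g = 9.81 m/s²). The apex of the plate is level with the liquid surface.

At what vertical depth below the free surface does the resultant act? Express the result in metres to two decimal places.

γ = ρg = 804 × 9.81 / 1000 = 7.88724 kN/m³.
With the apex up, the centroid sits 2h/3 = 2 × 1.53/3 = 1.02 m below the apex, so the centroid depth is h_c = 1.02 m.
A = ½ × 2.2 × 1.53 = 1.683 m².
Resultant F = γ·h_c·A = 7.88724 × 1.02 × 1.683 = 13.5397 kN.
I_c = b·h³/36 = 2.2 × 1.53³/36 = 0.218874 m⁴.
Centre of pressure: y_p = y_c + I_c/(y_c·A) = 1.02 + 0.218874/(1.02 × 1.683) = 1.02 + 0.1275 = 1.1475 m along the plane.

h_p = 1.15 m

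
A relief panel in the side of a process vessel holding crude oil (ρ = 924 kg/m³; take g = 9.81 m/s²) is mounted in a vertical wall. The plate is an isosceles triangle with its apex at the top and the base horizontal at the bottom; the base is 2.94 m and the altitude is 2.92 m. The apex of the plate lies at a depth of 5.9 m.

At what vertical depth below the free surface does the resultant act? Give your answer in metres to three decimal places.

γ = ρg = 924 × 9.81 / 1000 = 9.06444 kN/m³.
With the apex up, the centroid sits 2h/3 = 2 × 2.92/3 = 1.94667 m below the apex, so the centroid depth is h_c = 5.9 + 1.94667 = 7.84667 m.
A = ½ × 2.94 × 2.92 = 4.2924 m².
Resultant F = γ·h_c·A = 9.06444 × 7.84667 × 4.2924 = 305.3 kN.
I_c = b·h³/36 = 2.94 × 2.92³/36 = 2.03326 m⁴.
Centre of pressure: y_p = y_c + I_c/(y_c·A) = 7.84667 + 2.03326/(7.84667 × 4.2924) = 7.84667 + 0.0603681 = 7.90704 m along the plane.

h_p = 7.907 m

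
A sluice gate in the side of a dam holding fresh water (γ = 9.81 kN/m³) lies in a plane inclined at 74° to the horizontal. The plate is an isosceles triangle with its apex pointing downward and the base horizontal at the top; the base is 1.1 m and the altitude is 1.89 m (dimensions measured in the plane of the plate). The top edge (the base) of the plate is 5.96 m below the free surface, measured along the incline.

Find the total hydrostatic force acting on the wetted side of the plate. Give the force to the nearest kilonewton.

γ = 9.81 kN/m³.
Let θ = 74° be the plate's angle to the horizontal; measure y along the incline from where the plane meets the free surface. Vertical depth h = y·sinθ with sinθ = 0.961262.
With the apex down, the centroid sits h/3 = 1.89/3 = 0.63 m below the base (the top edge), so y_c = 5.96 + 0.63 = 6.59 m and h_c = 6.59 × 0.961262 = 6.33472 m.
A = ½ × 1.1 × 1.89 = 1.0395 m².
Resultant F = γ·h_c·A = 9.81 × 6.33472 × 1.0395 = 64.5983 kN.

F ≈ 65 kN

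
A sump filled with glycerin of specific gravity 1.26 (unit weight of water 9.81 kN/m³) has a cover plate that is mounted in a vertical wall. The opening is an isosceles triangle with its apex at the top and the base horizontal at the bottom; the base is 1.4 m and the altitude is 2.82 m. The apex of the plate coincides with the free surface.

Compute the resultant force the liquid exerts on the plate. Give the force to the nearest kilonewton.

γ = 1.26 × 9.81 = 12.3606 kN/m³.
With the apex up, the centroid sits 2h/3 = 2 × 2.82/3 = 1.88 m below the apex, so the centroid depth is h_c = 1.88 m.
A = ½ × 1.4 × 2.82 = 1.974 m².
Resultant F = γ·h_c·A = 12.3606 × 1.88 × 1.974 = 45.8717 kN.

F ≈ 46 kN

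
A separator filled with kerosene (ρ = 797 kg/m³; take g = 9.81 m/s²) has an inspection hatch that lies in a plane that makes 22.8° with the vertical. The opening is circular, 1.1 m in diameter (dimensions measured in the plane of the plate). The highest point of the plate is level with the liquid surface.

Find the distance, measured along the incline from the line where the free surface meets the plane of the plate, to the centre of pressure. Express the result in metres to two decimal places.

γ = ρg = 797 × 9.81 / 1000 = 7.81857 kN/m³.
The plate makes 22.8° with the vertical, i.e. θ = 90° − 22.8° = 67.2° to the horizontal. Measuring y along the incline from the free-surface line, vertical depth h = y·sinθ with sinθ = 0.921863.
The centroid is at the centre, 0.55 m below the top of the plate, so y_c = 0.55 m and h_c = 0.55 × 0.921863 = 0.507025 m.
A = π(0.55)² = 0.950332 m².
Resultant F = γ·h_c·A = 7.81857 × 0.507025 × 0.950332 = 3.76732 kN.
I_c = πr⁴/4 = π × 0.55⁴/4 = 0.0718688 m⁴.
Centre of pressure: y_p = y_c + I_c/(y_c·A) = 0.55 + 0.0718688/(0.55 × 0.950332) = 0.55 + 0.1375 = 0.6875 m along the plane.

y_p = 0.69 m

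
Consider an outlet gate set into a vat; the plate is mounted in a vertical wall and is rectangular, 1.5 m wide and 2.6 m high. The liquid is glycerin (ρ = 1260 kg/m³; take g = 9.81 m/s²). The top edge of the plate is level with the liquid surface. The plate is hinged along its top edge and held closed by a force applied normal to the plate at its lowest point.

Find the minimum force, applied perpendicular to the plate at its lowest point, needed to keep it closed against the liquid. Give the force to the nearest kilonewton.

γ = ρg = 1260 × 9.81 / 1000 = 12.3606 kN/m³.
The centroid lies 2.6/2 = 1.3 m below the top edge, so the centroid depth is h_c = 1.3 m.
A = 1.5 × 2.6 = 3.9 m².
Resultant F = γ·h_c·A = 12.3606 × 1.3 × 3.9 = 62.6682 kN.
I_c = b·h³/12 = 1.5 × 2.6³/12 = 2.197 m⁴.
Centre of pressure: y_p = y_c + I_c/(y_c·A) = 1.3 + 2.197/(1.3 × 3.9) = 1.3 + 0.433333 = 1.73333 m along the plane.
The resultant acts 1.3 + 0.433333 = 1.73333 m (along the plate) below the hinge at the top edge, so the moment about the hinge is M = F × 1.73333 = 62.6682 × 1.73333 = 108.625 kN·m.
A normal force at the bottom, 2.6 m from the hinge, must supply this moment: P = 108.625/2.6 = 41.7788 kN.

P ≈ 42 kN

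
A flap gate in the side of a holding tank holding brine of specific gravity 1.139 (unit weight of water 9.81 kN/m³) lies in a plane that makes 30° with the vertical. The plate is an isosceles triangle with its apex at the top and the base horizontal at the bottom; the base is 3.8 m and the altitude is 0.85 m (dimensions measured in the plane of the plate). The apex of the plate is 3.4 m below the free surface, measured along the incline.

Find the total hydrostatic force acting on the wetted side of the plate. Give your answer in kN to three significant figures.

γ = 1.139 × 9.81 = 11.17359 kN/m³.
The plate makes 30° with the vertical, i.e. θ = 90° − 30° = 60° to the horizontal. Measuring y along the incline from the free-surface line, vertical depth h = y·sinθ with sinθ = 0.866025.
With the apex up, the centroid sits 2h/3 = 2 × 0.85/3 = 0.566667 m below the apex, so y_c = 3.4 + 0.566667 = 3.96667 m and h_c = 3.96667 × 0.866025 = 3.43524 m.
A = ½ × 3.8 × 0.85 = 1.615 m².
Resultant F = γ·h_c·A = 11.17359 × 3.43524 × 1.615 = 61.9901 kN.

F ≈ 62.0 kN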